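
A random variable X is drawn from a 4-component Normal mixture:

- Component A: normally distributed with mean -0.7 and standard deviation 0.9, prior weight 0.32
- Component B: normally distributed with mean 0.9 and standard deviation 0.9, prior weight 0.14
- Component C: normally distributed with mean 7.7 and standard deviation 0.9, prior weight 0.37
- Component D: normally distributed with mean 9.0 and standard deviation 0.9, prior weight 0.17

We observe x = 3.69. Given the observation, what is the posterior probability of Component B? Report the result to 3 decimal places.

0.983

Posterior ∝ prior × likelihood, so P(k | x) ∝ π_k f_k(x); normalise over all components.
Component likelihoods at x = 3.69:
  L_A = 3.02096e-06
  L_B = 0.0036298
  L_C = 2.16703e-05
  L_D = 1.22397e-08
Prior × likelihood for each component:
  π_A·L_A = 0.32 × 3.02096e-06 = 9.66707e-07
  π_B·L_B = 0.14 × 0.0036298 = 0.000508172
  π_C·L_C = 0.37 × 2.16703e-05 = 8.01803e-06
  π_D·L_D = 0.17 × 1.22397e-08 = 2.08076e-09
Sum: 9.66707e-07 + 0.000508172 + 8.01803e-06 + 2.08076e-09 = 0.000517159
P(Component B | x) = 0.000508172 / 0.000517159 ≈ 0.983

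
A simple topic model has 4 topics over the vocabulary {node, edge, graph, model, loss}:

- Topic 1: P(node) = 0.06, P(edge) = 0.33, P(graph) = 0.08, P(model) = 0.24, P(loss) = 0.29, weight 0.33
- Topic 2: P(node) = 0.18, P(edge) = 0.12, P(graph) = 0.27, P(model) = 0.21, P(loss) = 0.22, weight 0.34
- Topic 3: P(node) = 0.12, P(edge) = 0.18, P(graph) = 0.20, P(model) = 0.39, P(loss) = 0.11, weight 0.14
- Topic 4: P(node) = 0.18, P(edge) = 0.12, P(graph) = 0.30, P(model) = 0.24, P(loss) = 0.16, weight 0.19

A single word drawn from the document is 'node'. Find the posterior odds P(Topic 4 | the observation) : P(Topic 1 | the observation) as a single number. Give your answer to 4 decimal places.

1.7273

Posterior odds = (w_i f_i(x)) / (w_j f_j(x)); the normalising sum cancels.
Categorical probabilities:
  f_1 = P(node | comp) = 0.06
  f_2 = P(node | comp) = 0.18
  f_3 = P(node | comp) = 0.12
  f_4 = P(node | comp) = 0.18
Posterior odds = (w_4·f_4) / (w_1·f_1) = (0.19·0.18) / (0.33·0.06) = 0.0342 / 0.0198 ≈ 1.7273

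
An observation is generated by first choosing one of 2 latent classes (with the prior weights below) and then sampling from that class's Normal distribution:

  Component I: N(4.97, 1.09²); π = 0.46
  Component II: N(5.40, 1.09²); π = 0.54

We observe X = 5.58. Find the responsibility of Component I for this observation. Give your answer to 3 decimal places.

0.425

Posterior ∝ prior × likelihood, so P(k | x) ∝ w_k f_k(x); normalise over all components.
Normal densities:
  L_I = (1/(1.09·√(2π)))·exp(−(5.58−4.97)²/(2·1.09²)) = 0.366002·exp(-0.15659) = 0.31295
  L_II = (1/(1.09·√(2π)))·exp(−(5.58−5.40)²/(2·1.09²)) = 0.366002·exp(-0.01364) = 0.361045
Prior × likelihood for each component:
  w_I·L_I = 0.46 × 0.31295 = 0.143957
  w_II·L_II = 0.54 × 0.361045 = 0.194965
Normaliser: 0.143957 + 0.194965 = 0.338922
So the posterior for Component I is 0.143957 / 0.338922 ≈ 0.425.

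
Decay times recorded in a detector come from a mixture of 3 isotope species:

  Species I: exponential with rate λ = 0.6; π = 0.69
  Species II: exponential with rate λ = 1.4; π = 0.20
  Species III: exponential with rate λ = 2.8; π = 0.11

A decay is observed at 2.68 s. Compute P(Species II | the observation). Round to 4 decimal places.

P(component k | x) = P(Z=k)·f_k(x) / marginal(x), where marginal(x) = Σ_j P(Z=j)·f_j(x).
Exponential densities:
  p_I = 0.120173
  p_II = 0.0328591
  p_III = 0.00154245
Weight by the priors:
  P(Z=I)·p_I = 0.69 × 0.120173 = 0.0829191
  P(Z=II)·p_II = 0.20 × 0.0328591 = 0.00657181
  P(Z=III)·p_III = 0.11 × 0.00154245 = 0.00016967
Denominator: 0.0829191 + 0.00657181 + 0.00016967 = 0.0896606
Responsibility of Species II: 0.00657181 / 0.0896606 ≈ 0.0733

0.0733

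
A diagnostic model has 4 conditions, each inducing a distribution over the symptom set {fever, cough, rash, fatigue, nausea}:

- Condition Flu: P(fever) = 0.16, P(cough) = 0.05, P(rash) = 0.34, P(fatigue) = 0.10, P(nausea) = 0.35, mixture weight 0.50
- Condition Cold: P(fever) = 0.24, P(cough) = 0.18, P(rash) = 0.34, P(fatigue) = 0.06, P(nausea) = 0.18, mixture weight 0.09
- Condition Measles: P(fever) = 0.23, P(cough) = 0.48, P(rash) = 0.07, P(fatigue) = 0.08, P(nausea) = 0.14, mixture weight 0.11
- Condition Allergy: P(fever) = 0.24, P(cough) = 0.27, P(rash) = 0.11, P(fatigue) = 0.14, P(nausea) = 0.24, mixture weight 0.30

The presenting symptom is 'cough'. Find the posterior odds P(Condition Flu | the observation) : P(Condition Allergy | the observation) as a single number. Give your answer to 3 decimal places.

0.309

Since P(k|x) ∝ π_k f_k(x), the posterior odds are π_i f_i(x) / (π_j f_j(x)).
Component likelihoods at x = 'cough':
  p_Flu = 0.05
  p_Cold = 0.18
  p_Measles = 0.48
  p_Allergy = 0.27
Posterior odds = (π_Flu·p_Flu) / (π_Allergy·p_Allergy) = (0.50·0.05) / (0.30·0.27) = 0.025 / 0.081 ≈ 0.309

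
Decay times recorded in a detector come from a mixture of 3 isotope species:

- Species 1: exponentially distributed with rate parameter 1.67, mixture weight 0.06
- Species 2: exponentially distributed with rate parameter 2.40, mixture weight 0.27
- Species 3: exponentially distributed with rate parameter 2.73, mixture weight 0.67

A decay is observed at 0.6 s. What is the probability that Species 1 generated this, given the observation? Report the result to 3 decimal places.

0.067

Apply Bayes' rule: the posterior for each component is proportional to its prior times its likelihood at x.
Component likelihoods at x = 0.6 s:
  L_1 = 1.67·e^(−1.67·0.6) = 1.67·e^(−1.0020) = 0.613131
  L_2 = 2.40·e^(−2.40·0.6) = 2.40·e^(−1.4400) = 0.568627
  L_3 = 2.73·e^(−2.73·0.6) = 2.73·e^(−1.6380) = 0.530626
Unnormalised posteriors:
  w_1·L_1 = 0.06 × 0.613131 = 0.0367879
  w_2·L_2 = 0.27 × 0.568627 = 0.153529
  w_3·L_3 = 0.67 × 0.530626 = 0.355519
Marginal: 0.0367879 + 0.153529 + 0.355519 = 0.545836
P(Species 1 | 0.6 s) ≈ 0.067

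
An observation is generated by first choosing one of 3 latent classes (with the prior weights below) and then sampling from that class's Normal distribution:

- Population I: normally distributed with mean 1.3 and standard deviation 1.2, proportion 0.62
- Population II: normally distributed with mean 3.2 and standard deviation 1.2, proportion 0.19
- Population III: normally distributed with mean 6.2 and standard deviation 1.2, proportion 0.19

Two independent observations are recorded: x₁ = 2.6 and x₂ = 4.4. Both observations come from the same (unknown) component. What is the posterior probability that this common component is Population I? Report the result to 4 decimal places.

0.1069

Posterior ∝ prior × likelihood, so P(k | x) ∝ π_k f_k(x); normalise over all components.
Since both observations come from the same component, the likelihood for component k is f_k(x₁)·f_k(x₂).
  f_I = [(1/(1.2·√(2π)))·exp(−(2.6−1.3)²/(2·1.2²)) = 0.332452·exp(-0.58681) = 0.184877] × [0.0118188] = 0.00218502
  f_II = [(1/(1.2·√(2π)))·exp(−(2.6−3.2)²/(2·1.2²)) = 0.332452·exp(-0.12500) = 0.293388] × [0.201642] = 0.0591594
  f_III = [(1/(1.2·√(2π)))·exp(−(2.6−6.2)²/(2·1.2²)) = 0.332452·exp(-4.50000) = 0.00369321] × [0.107931] = 0.000398613
Multiply by the mixture weights:
  π_I·f_I = 0.62 × 0.00218502 = 0.00135471
  π_II·f_II = 0.19 × 0.0591594 = 0.0112403
  π_III·f_III = 0.19 × 0.000398613 = 7.57364e-05
Evidence: 0.00135471 + 0.0112403 + 7.57364e-05 = 0.0126707
Responsibility of Population I: 0.00135471 / 0.0126707 ≈ 0.1069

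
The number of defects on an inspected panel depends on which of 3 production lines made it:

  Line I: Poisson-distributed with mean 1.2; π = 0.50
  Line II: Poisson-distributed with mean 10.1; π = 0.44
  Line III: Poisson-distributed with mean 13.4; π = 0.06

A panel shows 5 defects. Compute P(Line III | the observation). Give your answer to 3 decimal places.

The responsibility of component k is P(Z=k) f_k(x) divided by Σ_j P(Z=j) f_j(x).
Evaluate each component's likelihood at the observed value:
  f_I = 0.00624556
  f_II = 0.0359792
  f_III = 0.00545502
Unnormalised posteriors:
  P(Z=I)·f_I = 0.50 × 0.00624556 = 0.00312278
  P(Z=II)·f_II = 0.44 × 0.0359792 = 0.0158308
  P(Z=III)·f_III = 0.06 × 0.00545502 = 0.000327301
Normaliser: 0.00312278 + 0.0158308 + 0.000327301 = 0.0192809
P(Line III | x) ≈ 0.017

0.017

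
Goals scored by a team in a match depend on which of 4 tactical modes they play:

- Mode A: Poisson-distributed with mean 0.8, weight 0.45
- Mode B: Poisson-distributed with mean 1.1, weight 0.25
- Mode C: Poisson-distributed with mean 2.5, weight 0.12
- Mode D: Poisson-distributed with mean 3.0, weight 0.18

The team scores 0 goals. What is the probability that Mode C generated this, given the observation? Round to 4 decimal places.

By Bayes' theorem, P(k | x) = π_k f_k(x) / Σ_j π_j f_j(x).
Component likelihoods at x = 0 goals:
  f_A = e^(−0.8)·0.8^0/0! = 0.449329
  f_B = e^(−1.1)·1.1^0/0! = 0.332871
  f_C = e^(−2.5)·2.5^0/0! = 0.082085
  f_D = e^(−3.0)·3.0^0/0! = 0.0497871
Weight by the priors:
  π_A·f_A = 0.45 × 0.449329 = 0.202198
  π_B·f_B = 0.25 × 0.332871 = 0.0832178
  π_C·f_C = 0.12 × 0.082085 = 0.0098502
  π_D·f_D = 0.18 × 0.0497871 = 0.00896167
Sum: 0.202198 + 0.0832178 + 0.0098502 + 0.00896167 = 0.304228
P(Mode C | the observation) = 0.0098502 / 0.304228 ≈ 0.0324

0.0324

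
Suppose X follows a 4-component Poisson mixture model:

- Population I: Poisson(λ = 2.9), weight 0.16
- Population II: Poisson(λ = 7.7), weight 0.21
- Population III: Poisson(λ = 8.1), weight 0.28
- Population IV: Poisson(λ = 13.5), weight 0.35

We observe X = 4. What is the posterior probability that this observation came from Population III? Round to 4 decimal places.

0.2733

The responsibility of component k is w_k f_k(x) divided by Σ_j w_j f_j(x).
Component likelihoods at x = 4:
  f_I = e^(−2.9)·2.9^4/4! = 0.162154
  f_II = e^(−7.7)·7.7^4/4! = 0.0663261
  f_III = e^(−8.1)·8.1^4/4! = 0.0544432
  f_IV = e^(−13.5)·13.5^4/4! = 0.00189735
Prior × likelihood for each component:
  w_I·f_I = 0.16 × 0.162154 = 0.0259446
  w_II·f_II = 0.21 × 0.0663261 = 0.0139285
  w_III·f_III = 0.28 × 0.0544432 = 0.0152441
  w_IV·f_IV = 0.35 × 0.00189735 = 0.000664074
Marginal: 0.0259446 + 0.0139285 + 0.0152441 + 0.000664074 = 0.0557812
P(Population III | 4) ≈ 0.2733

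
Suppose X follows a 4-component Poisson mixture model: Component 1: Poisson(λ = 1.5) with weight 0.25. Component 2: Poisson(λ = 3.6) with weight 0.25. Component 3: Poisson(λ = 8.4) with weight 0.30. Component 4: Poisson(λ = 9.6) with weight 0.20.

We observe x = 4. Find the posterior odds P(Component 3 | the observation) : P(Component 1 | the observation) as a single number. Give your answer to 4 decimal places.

1.1893

Posterior odds = (π_i f_i(x)) / (π_j f_j(x)); the normalising sum cancels.
Poisson probabilities:
  p_1 = 0.0470665
  p_2 = 0.191222
  p_3 = 0.0466479
  p_4 = 0.0239688
Posterior odds = (π_3·p_3) / (π_1·p_1) = (0.30·0.0466479) / (0.25·0.0470665) = 0.0139944 / 0.0117666 ≈ 1.1893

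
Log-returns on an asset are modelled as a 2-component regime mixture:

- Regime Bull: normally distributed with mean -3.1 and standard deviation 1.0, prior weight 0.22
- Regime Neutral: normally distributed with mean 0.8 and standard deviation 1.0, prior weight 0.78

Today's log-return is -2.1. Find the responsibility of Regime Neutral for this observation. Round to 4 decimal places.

0.0802

By Bayes' theorem, P(k | x) = π_k f_k(x) / Σ_j π_j f_j(x).
Evaluate each component's likelihood at the observed value:
  p_Bull = (1/(1.0·√(2π)))·exp(−(-2.1−-3.1)²/(2·1.0²)) = 0.398942·exp(-0.50000) = 0.241971
  p_Neutral = (1/(1.0·√(2π)))·exp(−(-2.1−0.8)²/(2·1.0²)) = 0.398942·exp(-4.20500) = 0.00595253
Weight by the priors:
  π_Bull·p_Bull = 0.22 × 0.241971 = 0.0532336
  π_Neutral·p_Neutral = 0.78 × 0.00595253 = 0.00464298
Denominator: 0.0532336 + 0.00464298 = 0.0578765
P(Regime Neutral | -2.1) = 0.00464298 / 0.0578765 ≈ 0.0802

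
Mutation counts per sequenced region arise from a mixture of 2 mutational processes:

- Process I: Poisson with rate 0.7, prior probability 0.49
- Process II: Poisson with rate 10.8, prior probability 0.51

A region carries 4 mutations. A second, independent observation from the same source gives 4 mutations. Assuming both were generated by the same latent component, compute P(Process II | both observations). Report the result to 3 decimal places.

The responsibility of component k is π_k f_k(x) divided by Σ_j π_j f_j(x).
Since both observations come from the same component, the likelihood for component k is f_k(x₁)·f_k(x₂).
  p_I = [0.00496792] × [0.00496792] = 2.46803e-05
  p_II = [0.0115639] × [0.0115639] = 0.000133723
Multiply by the mixture weights:
  π_I·p_I = 0.49 × 2.46803e-05 = 1.20933e-05
  π_II·p_II = 0.51 × 0.000133723 = 6.81988e-05
Marginal: 1.20933e-05 + 6.81988e-05 = 8.02922e-05
P(Process II | x) = 6.81988e-05 / 8.02922e-05 ≈ 0.849

0.849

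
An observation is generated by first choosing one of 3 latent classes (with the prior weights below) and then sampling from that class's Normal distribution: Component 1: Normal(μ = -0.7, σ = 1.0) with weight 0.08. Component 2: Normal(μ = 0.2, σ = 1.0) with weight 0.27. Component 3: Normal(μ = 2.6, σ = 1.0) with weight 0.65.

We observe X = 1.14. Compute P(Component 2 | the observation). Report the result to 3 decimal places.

Apply Bayes' rule: the posterior for each component is proportional to its prior times its likelihood at x.
Normal densities:
  f_1 = 0.0734068
  f_2 = 0.256471
  f_3 = 0.137417
Weight by the priors:
  w_1·f_1 = 0.08 × 0.0734068 = 0.00587255
  w_2·f_2 = 0.27 × 0.256471 = 0.0692472
  w_3·f_3 = 0.65 × 0.137417 = 0.0893208
Normaliser: 0.00587255 + 0.0692472 + 0.0893208 = 0.164441
Responsibility of Component 2: 0.0692472 / 0.164441 ≈ 0.421

0.421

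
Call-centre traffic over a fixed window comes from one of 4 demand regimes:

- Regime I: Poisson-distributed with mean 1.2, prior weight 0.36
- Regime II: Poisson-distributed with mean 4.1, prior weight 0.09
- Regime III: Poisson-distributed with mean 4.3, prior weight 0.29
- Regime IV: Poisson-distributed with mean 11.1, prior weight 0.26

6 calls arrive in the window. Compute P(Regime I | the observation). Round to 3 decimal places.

P(component k | x) = π_k·f_k(x) / marginal(x), where marginal(x) = Σ_j π_j·f_j(x).
Component likelihoods at x = 6 calls:
  f_I = e^(−1.2)·1.2^6/6! = 0.00124911
  f_II = e^(−4.1)·4.1^6/6! = 0.109336
  f_III = e^(−4.3)·4.3^6/6! = 0.119127
  f_IV = e^(−11.1)·11.1^6/6! = 0.0392588
Unnormalised posteriors:
  π_I·f_I = 0.36 × 0.00124911 = 0.000449681
  π_II·f_II = 0.09 × 0.109336 = 0.00984024
  π_III·f_III = 0.29 × 0.119127 = 0.034547
  π_IV·f_IV = 0.26 × 0.0392588 = 0.0102073
Denominator: 0.000449681 + 0.00984024 + 0.034547 + 0.0102073 = 0.0550442
P(Regime I | data) = 0.000449681 / 0.0550442 ≈ 0.008

0.008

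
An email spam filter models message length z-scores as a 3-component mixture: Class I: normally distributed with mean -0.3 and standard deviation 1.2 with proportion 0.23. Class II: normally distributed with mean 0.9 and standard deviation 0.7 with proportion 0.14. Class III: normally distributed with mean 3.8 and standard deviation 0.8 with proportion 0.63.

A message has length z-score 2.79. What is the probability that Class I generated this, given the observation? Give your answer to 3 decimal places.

0.019

Apply Bayes' rule: the posterior for each component is proportional to its prior times its likelihood at x.
Evaluate each component's likelihood at the observed value:
  L_I = (1/(1.2·√(2π)))·exp(−(2.79−-0.3)²/(2·1.2²)) = 0.332452·exp(-3.31531) = 0.0120755
  L_II = (1/(0.7·√(2π)))·exp(−(2.79−0.9)²/(2·0.7²)) = 0.569918·exp(-3.64500) = 0.014887
  L_III = (1/(0.8·√(2π)))·exp(−(2.79−3.8)²/(2·0.8²)) = 0.498678·exp(-0.79695) = 0.224754
Unnormalised posteriors:
  w_I·L_I = 0.23 × 0.0120755 = 0.00277738
  w_II·L_II = 0.14 × 0.014887 = 0.00208419
  w_III·L_III = 0.63 × 0.224754 = 0.141595
Marginal: 0.00277738 + 0.00208419 + 0.141595 = 0.146457
So the posterior for Class I is 0.00277738 / 0.146457 ≈ 0.019.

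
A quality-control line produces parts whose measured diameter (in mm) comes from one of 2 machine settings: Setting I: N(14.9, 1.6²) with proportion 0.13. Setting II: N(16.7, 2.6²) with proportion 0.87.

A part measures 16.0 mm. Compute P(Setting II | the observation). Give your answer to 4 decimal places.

P(component k | x) = π_k·f_k(x) / marginal(x), where marginal(x) = Σ_j π_j·f_j(x).
Component likelihoods at x = 16.0 mm:
  p_I = 0.196858
  p_II = 0.147978
Weight by the priors:
  π_I·p_I = 0.13 × 0.196858 = 0.0255916
  π_II·p_II = 0.87 × 0.147978 = 0.128741
Denominator: 0.0255916 + 0.128741 = 0.154332
P(Setting II | the observation) ≈ 0.8342

0.8342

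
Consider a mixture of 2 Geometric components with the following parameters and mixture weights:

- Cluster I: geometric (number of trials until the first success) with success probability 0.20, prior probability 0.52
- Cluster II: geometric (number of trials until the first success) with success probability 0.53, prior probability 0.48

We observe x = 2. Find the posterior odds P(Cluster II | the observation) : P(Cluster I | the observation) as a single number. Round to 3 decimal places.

1.437

Only the two components matter; the odds are (π_i f_i(x)) / (π_j f_j(x)).
Evaluate each component's likelihood at the observed value:
  p_I = 0.16
  p_II = 0.2491
Odds = (0.48/0.52) × (0.2491/0.16) = 0.923077 × 1.55687 ≈ 1.437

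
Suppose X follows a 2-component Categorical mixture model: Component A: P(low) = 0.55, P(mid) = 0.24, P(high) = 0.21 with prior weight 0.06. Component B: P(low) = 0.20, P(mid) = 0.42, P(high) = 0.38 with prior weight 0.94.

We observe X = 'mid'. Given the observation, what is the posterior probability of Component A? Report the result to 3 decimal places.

0.035

The responsibility of component k is π_k f_k(x) divided by Σ_j π_j f_j(x).
Evaluate each component's likelihood at the observed value:
  f_A = 0.24
  f_B = 0.42
Unnormalised posteriors:
  π_A·f_A = 0.06 × 0.24 = 0.0144
  π_B·f_B = 0.94 × 0.42 = 0.3948
Normaliser: 0.0144 + 0.3948 = 0.4092
P(Component A | 'mid') ≈ 0.035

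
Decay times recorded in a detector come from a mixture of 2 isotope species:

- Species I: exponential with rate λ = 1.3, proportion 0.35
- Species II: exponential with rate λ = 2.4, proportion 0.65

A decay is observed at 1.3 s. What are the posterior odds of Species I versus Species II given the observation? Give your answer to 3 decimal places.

Since P(k|x) ∝ π_k f_k(x), the posterior odds are π_i f_i(x) / (π_j f_j(x)).
Exponential densities:
  L_I = 1.3·e^(−1.3·1.3) = 1.3·e^(−1.6900) = 0.239875
  L_II = 2.4·e^(−2.4·1.3) = 2.4·e^(−3.1200) = 0.105977
0.0839564 / 0.0688852 ≈ 1.219

1.219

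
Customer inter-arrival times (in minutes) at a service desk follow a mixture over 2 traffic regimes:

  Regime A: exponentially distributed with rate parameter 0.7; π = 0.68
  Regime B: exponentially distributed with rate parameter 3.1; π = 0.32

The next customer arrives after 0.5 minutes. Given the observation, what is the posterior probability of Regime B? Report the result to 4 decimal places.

0.3856

The responsibility of component k is π_k f_k(x) divided by Σ_j π_j f_j(x).
Exponential densities:
  L_A = 0.7·e^(−0.7·0.5) = 0.7·e^(−0.3500) = 0.493282
  L_B = 3.1·e^(−3.1·0.5) = 3.1·e^(−1.5500) = 0.657969
Unnormalised posteriors:
  π_A·L_A = 0.68 × 0.493282 = 0.335432
  π_B·L_B = 0.32 × 0.657969 = 0.21055
Evidence: 0.335432 + 0.21055 = 0.545982
Responsibility of Regime B: 0.21055 / 0.545982 ≈ 0.3856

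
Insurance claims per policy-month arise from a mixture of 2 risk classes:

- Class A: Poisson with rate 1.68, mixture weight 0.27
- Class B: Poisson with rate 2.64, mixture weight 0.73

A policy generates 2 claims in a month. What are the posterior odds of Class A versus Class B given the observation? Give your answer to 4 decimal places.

0.3912

Only the two components matter; the odds are (π_i f_i(x)) / (π_j f_j(x)).
Poisson probabilities:
  p_A = e^(−1.68)·1.68^2/2! = 0.263011
  p_B = e^(−2.64)·2.64^2/2! = 0.24868
0.071013 / 0.181536 ≈ 0.3912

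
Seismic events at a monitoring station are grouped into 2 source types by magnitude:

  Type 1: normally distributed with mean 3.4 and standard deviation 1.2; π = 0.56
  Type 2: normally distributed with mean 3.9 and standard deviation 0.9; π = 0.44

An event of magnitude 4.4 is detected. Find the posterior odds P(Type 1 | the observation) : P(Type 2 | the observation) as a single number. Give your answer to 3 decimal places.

0.787

Since P(k|x) ∝ w_k f_k(x), the posterior odds are w_i f_i(x) / (w_j f_j(x)).
Component likelihoods at x = 4.4:
  p_1 = 0.234927
  p_2 = 0.37988
Posterior odds = (w_1·p_1) / (w_2·p_2) = (0.56·0.234927) / (0.44·0.37988) = 0.131559 / 0.167147 ≈ 0.787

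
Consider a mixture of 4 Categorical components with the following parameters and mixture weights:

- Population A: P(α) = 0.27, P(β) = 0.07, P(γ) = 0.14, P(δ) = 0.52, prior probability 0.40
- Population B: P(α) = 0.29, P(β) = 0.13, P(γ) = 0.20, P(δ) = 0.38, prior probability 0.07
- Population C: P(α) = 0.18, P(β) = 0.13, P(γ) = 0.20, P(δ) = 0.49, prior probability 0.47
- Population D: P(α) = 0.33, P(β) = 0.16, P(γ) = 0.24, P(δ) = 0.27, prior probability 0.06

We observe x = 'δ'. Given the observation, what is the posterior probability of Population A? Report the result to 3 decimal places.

Posterior ∝ prior × likelihood, so P(k | x) ∝ π_k f_k(x); normalise over all components.
Categorical probabilities:
  f_A = 0.52
  f_B = 0.38
  f_C = 0.49
  f_D = 0.27
Weight by the priors:
  π_A·f_A = 0.40 × 0.52 = 0.208
  π_B·f_B = 0.07 × 0.38 = 0.0266
  π_C·f_C = 0.47 × 0.49 = 0.2303
  π_D·f_D = 0.06 × 0.27 = 0.0162
Denominator: 0.208 + 0.0266 + 0.2303 + 0.0162 = 0.4811
P(Population A | the observation) = 0.208 / 0.4811 ≈ 0.432

0.432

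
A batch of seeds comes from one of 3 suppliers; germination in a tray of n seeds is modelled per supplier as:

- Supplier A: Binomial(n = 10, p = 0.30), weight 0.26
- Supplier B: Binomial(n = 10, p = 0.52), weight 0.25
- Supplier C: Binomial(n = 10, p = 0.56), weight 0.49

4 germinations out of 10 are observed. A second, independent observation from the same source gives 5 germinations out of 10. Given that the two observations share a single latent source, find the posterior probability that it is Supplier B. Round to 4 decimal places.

P(component k | x) = π_k·f_k(x) / marginal(x), where marginal(x) = Σ_j π_j·f_j(x).
Since both observations come from the same component, the likelihood for component k is f_k(x₁)·f_k(x₂).
  p_A = [C(10,4)·0.30^4·0.70^6 = 210·0.0081·0.117649 = 0.200121] × [0.102919] = 0.0205963
  p_B = [C(10,4)·0.52^4·0.48^6 = 210·0.0731162·0.0122306 = 0.187793] × [0.244131] = 0.0458462
  p_C = [C(10,4)·0.56^4·0.44^6 = 210·0.098345·0.00725631 = 0.149861] × [0.228878] = 0.0342998
Weight by the priors:
  π_A·p_A = 0.26 × 0.0205963 = 0.00535504
  π_B·p_B = 0.25 × 0.0458462 = 0.0114616
  π_C·p_C = 0.49 × 0.0342998 = 0.0168069
Normaliser: 0.00535504 + 0.0114616 + 0.0168069 = 0.0336235
So the posterior for Supplier B is 0.0114616 / 0.0336235 ≈ 0.3409.

0.3409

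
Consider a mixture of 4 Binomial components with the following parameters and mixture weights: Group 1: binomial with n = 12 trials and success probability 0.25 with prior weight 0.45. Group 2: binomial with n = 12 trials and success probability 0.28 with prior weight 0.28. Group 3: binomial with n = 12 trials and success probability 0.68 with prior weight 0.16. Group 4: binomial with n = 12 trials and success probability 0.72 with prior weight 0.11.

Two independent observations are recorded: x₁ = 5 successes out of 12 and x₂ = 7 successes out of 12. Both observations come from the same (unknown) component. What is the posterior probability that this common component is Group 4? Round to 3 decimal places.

0.112

Posterior ∝ prior × likelihood, so P(k | x) ∝ P(Z=k) f_k(x); normalise over all components.
Since both observations come from the same component, the likelihood for component k is f_k(x₁)·f_k(x₂).
  L_1 = [0.103241] × [0.0114713] = 0.00118431
  L_2 = [0.136723] × [0.0206773] = 0.00282707
  L_3 = [0.0395658] × [0.178664] = 0.00706898
  L_4 = [0.0206773] × [0.136723] = 0.00282707
Weight by the priors:
  P(Z=1)·L_1 = 0.45 × 0.00118431 = 0.00053294
  P(Z=2)·L_2 = 0.28 × 0.00282707 = 0.00079158
  P(Z=3)·L_3 = 0.16 × 0.00706898 = 0.00113104
  P(Z=4)·L_4 = 0.11 × 0.00282707 = 0.000310978
Normaliser: 0.00053294 + 0.00079158 + 0.00113104 + 0.000310978 = 0.00276654
Responsibility of Group 4: 0.000310978 / 0.00276654 ≈ 0.112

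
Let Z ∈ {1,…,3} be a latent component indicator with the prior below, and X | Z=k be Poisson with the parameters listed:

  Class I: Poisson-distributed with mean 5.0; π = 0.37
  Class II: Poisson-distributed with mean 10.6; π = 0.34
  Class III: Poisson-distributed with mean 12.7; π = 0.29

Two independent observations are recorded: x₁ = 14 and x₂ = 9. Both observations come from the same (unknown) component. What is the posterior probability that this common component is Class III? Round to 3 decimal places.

By Bayes' theorem, P(k | x) = π_k f_k(x) / Σ_j π_j f_j(x).
Since both observations come from the same component, the likelihood for component k is f_k(x₁)·f_k(x₂).
  p_I = [0.000471736] × [0.0362656] = 1.71078e-05
  p_II = [0.0646178] × [0.116003] = 0.00749584
  p_III = [0.0993811] × [0.0722654] = 0.00718182
Unnormalised posteriors:
  π_I·p_I = 0.37 × 1.71078e-05 = 6.32988e-06
  π_II·p_II = 0.34 × 0.00749584 = 0.00254859
  π_III·p_III = 0.29 × 0.00718182 = 0.00208273
Marginal: 6.32988e-06 + 0.00254859 + 0.00208273 = 0.00463764
P(Class III | data) = 0.00208273 / 0.00463764 ≈ 0.449

0.449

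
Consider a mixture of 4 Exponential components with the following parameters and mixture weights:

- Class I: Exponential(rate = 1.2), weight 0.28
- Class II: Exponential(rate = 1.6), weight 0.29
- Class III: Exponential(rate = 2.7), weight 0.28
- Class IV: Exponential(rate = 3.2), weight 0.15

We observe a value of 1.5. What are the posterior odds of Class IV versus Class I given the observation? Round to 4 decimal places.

0.0711

Posterior odds = (π_i f_i(x)) / (π_j f_j(x)); the normalising sum cancels.
Component likelihoods at x = 1.5:
  p_I = 0.198359
  p_II = 0.145149
  p_III = 0.0470404
  p_IV = 0.0263352
Posterior odds = (π_IV·p_IV) / (π_I·p_I) = (0.15·0.0263352) / (0.28·0.198359) = 0.00395028 / 0.0555404 ≈ 0.0711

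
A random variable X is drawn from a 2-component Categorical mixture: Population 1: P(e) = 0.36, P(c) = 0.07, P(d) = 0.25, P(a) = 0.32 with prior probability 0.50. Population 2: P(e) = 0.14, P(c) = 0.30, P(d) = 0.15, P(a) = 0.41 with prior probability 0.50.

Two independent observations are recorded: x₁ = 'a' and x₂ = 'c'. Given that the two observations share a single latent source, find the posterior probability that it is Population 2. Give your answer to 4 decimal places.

P(component k | x) = P(Z=k)·f_k(x) / marginal(x), where marginal(x) = Σ_j P(Z=j)·f_j(x).
Since both observations come from the same component, the likelihood for component k is f_k(x₁)·f_k(x₂).
  f_1 = [P(a | comp) = 0.32] × [0.07] = 0.0224
  f_2 = [P(a | comp) = 0.41] × [0.3] = 0.123
Prior × likelihood for each component:
  P(Z=1)·f_1 = 0.50 × 0.0224 = 0.0112
  P(Z=2)·f_2 = 0.50 × 0.123 = 0.0615
Evidence: 0.0112 + 0.0615 = 0.0727
P(Population 2 | x₁, x₂) = 0.0615 / 0.0727 ≈ 0.8459

0.8459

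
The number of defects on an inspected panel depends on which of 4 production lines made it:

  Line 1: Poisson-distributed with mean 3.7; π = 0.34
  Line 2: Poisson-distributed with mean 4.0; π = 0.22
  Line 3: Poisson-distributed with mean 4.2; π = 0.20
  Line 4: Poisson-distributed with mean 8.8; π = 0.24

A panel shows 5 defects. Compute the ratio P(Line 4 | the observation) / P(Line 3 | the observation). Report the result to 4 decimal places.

Since P(k|x) ∝ P(Z=k) f_k(x), the posterior odds are P(Z=i) f_i(x) / (P(Z=j) f_j(x)).
Poisson probabilities:
  f_1 = e^(−3.7)·3.7^5/5! = 0.142869
  f_2 = e^(−4.0)·4.0^5/5! = 0.156293
  f_3 = e^(−4.2)·4.2^5/5! = 0.163316
  f_4 = e^(−8.8)·8.8^5/5! = 0.0662889
Posterior odds = (P(Z=4)·f_4) / (P(Z=3)·f_3) = (0.24·0.0662889) / (0.20·0.163316) = 0.0159093 / 0.0326632 ≈ 0.4871

0.4871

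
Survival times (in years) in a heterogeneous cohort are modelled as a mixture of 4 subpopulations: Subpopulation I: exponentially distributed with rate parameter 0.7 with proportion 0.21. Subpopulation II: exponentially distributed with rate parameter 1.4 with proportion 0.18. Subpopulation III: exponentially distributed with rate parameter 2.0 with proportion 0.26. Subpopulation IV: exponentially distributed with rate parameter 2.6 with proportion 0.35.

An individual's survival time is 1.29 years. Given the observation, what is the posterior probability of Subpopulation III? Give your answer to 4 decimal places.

0.2288

P(component k | x) = P(Z=k)·f_k(x) / marginal(x), where marginal(x) = Σ_j P(Z=j)·f_j(x).
Evaluate each component's likelihood at the observed value:
  p_I = 0.283746
  p_II = 0.230034
  p_III = 0.151548
  p_IV = 0.0908552
Weight by the priors:
  P(Z=I)·p_I = 0.21 × 0.283746 = 0.0595867
  P(Z=II)·p_II = 0.18 × 0.230034 = 0.0414061
  P(Z=III)·p_III = 0.26 × 0.151548 = 0.0394025
  P(Z=IV)·p_IV = 0.35 × 0.0908552 = 0.0317993
Normaliser: 0.0595867 + 0.0414061 + 0.0394025 + 0.0317993 = 0.172195
P(Subpopulation III | x) = 0.0394025 / 0.172195 ≈ 0.2288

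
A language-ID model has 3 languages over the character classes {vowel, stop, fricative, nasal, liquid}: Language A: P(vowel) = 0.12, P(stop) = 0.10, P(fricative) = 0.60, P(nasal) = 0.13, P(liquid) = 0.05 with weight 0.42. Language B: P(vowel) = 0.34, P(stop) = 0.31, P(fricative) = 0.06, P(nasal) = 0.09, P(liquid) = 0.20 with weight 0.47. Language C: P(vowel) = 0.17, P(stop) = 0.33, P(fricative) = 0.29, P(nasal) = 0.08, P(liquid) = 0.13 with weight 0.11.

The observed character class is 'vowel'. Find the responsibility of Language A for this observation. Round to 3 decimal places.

By Bayes' theorem, P(k | x) = π_k f_k(x) / Σ_j π_j f_j(x).
Categorical probabilities:
  f_A = 0.12
  f_B = 0.34
  f_C = 0.17
Weight by the priors:
  π_A·f_A = 0.42 × 0.12 = 0.0504
  π_B·f_B = 0.47 × 0.34 = 0.1598
  π_C·f_C = 0.11 × 0.17 = 0.0187
Sum: 0.0504 + 0.1598 + 0.0187 = 0.2289
P(Language A | data) ≈ 0.220

0.220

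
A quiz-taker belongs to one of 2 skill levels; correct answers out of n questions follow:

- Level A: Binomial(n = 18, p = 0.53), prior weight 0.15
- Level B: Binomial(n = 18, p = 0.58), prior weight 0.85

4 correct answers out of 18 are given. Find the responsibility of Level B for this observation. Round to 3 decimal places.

The responsibility of component k is π_k f_k(x) divided by Σ_j π_j f_j(x).
Binomial probabilities:
  L_A = 0.00619719
  L_B = 0.00184045
Multiply by the mixture weights:
  π_A·L_A = 0.15 × 0.00619719 = 0.000929579
  π_B·L_B = 0.85 × 0.00184045 = 0.00156438
Evidence: 0.000929579 + 0.00156438 = 0.00249396
So the posterior for Level B is 0.00156438 / 0.00249396 ≈ 0.627.

0.627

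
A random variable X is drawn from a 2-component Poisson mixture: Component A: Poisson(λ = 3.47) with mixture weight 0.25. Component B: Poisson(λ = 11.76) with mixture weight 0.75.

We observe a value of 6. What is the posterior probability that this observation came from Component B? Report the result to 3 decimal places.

0.533

Posterior ∝ prior × likelihood, so P(k | x) ∝ π_k f_k(x); normalise over all components.
Evaluate each component's likelihood at the observed value:
  p_A = 0.0754471
  p_B = 0.0286951
Multiply by the mixture weights:
  π_A·p_A = 0.25 × 0.0754471 = 0.0188618
  π_B·p_B = 0.75 × 0.0286951 = 0.0215214
Sum: 0.0188618 + 0.0215214 = 0.0403831
P(Component B | data) ≈ 0.533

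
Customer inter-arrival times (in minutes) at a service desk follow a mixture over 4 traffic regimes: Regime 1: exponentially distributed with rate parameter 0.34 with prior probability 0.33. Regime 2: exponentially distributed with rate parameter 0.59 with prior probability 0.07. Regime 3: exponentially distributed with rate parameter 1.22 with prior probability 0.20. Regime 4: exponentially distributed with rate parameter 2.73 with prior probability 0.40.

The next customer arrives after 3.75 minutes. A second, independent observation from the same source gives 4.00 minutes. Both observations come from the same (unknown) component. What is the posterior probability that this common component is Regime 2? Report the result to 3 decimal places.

0.084

The responsibility of component k is P(Z=k) f_k(x) divided by Σ_j P(Z=j) f_j(x).
Since both observations come from the same component, the likelihood for component k is f_k(x₁)·f_k(x₂).
  p_1 = [0.0950065] × [0.0872647] = 0.00829071
  p_2 = [0.0645618] × [0.0557079] = 0.0035966
  p_3 = [0.0125737] × [0.00926836] = 0.000116537
  p_4 = [9.77401e-05] × [4.93932e-05] = 4.82769e-09
Unnormalised posteriors:
  P(Z=1)·p_1 = 0.33 × 0.00829071 = 0.00273594
  P(Z=2)·p_2 = 0.07 × 0.0035966 = 0.000251762
  P(Z=3)·p_3 = 0.20 × 0.000116537 = 2.33075e-05
  P(Z=4)·p_4 = 0.40 × 4.82769e-09 = 1.93108e-09
Evidence: 0.00273594 + 0.000251762 + 2.33075e-05 + 1.93108e-09 = 0.00301101
So the posterior for Regime 2 is 0.000251762 / 0.00301101 ≈ 0.084.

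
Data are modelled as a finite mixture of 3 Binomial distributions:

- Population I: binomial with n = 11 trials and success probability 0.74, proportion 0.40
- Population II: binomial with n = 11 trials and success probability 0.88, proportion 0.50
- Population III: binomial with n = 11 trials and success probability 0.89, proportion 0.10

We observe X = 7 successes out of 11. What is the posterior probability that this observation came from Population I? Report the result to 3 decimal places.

Posterior ∝ prior × likelihood, so P(k | x) ∝ P(Z=k) f_k(x); normalise over all components.
Binomial probabilities:
  p_I = C(11,7)·0.74^7·0.26^4 = 330·0.121513·0.00456976 = 0.183244
  p_II = C(11,7)·0.88^7·0.12^4 = 330·0.408676·0.00020736 = 0.0279652
  p_III = C(11,7)·0.89^7·0.11^4 = 330·0.442313·0.00014641 = 0.0213705
Unnormalised posteriors:
  P(Z=I)·p_I = 0.40 × 0.183244 = 0.0732975
  P(Z=II)·p_II = 0.50 × 0.0279652 = 0.0139826
  P(Z=III)·p_III = 0.10 × 0.0213705 = 0.00213705
Sum: 0.0732975 + 0.0139826 + 0.00213705 = 0.0894172
So the posterior for Population I is 0.0732975 / 0.0894172 ≈ 0.820.

0.820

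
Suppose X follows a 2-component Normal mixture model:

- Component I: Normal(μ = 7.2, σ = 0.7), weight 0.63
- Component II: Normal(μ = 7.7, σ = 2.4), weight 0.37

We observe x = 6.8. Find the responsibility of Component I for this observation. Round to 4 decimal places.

0.8418

The responsibility of component k is P(Z=k) f_k(x) divided by Σ_j P(Z=j) f_j(x).
Normal densities:
  L_I = (1/(0.7·√(2π)))·exp(−(6.8−7.2)²/(2·0.7²)) = 0.569918·exp(-0.16327) = 0.484068
  L_II = (1/(2.4·√(2π)))·exp(−(6.8−7.7)²/(2·2.4²)) = 0.166226·exp(-0.07031) = 0.15494
Prior × likelihood for each component:
  P(Z=I)·L_I = 0.63 × 0.484068 = 0.304963
  P(Z=II)·L_II = 0.37 × 0.15494 = 0.0573277
Denominator: 0.304963 + 0.0573277 = 0.362291
P(Component I | x) ≈ 0.8418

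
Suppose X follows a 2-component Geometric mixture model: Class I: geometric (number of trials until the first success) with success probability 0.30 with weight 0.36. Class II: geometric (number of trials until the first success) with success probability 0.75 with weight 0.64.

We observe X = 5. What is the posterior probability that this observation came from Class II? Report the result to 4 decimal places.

The responsibility of component k is w_k f_k(x) divided by Σ_j w_j f_j(x).
Geometric probabilities:
  L_I = 0.07203
  L_II = 0.00292969
Multiply by the mixture weights:
  w_I·L_I = 0.36 × 0.07203 = 0.0259308
  w_II·L_II = 0.64 × 0.00292969 = 0.001875
Marginal: 0.0259308 + 0.001875 = 0.0278058
P(Class II | the observation) = 0.001875 / 0.0278058 ≈ 0.0674

0.0674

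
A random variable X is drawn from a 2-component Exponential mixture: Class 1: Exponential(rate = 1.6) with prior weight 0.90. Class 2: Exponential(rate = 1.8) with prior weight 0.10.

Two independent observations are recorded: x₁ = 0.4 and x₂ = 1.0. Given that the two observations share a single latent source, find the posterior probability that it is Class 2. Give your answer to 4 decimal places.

0.0961

The responsibility of component k is π_k f_k(x) divided by Σ_j π_j f_j(x).
Since both observations come from the same component, the likelihood for component k is f_k(x₁)·f_k(x₂).
  p_1 = [1.6·e^(−1.6·0.4) = 1.6·e^(−0.6400) = 0.843668] × [0.323034] = 0.272534
  p_2 = [1.8·e^(−1.8·0.4) = 1.8·e^(−0.7200) = 0.876154] × [0.297538] = 0.260689
Weight by the priors:
  π_1·p_1 = 0.90 × 0.272534 = 0.24528
  π_2·p_2 = 0.10 × 0.260689 = 0.0260689
Marginal: 0.24528 + 0.0260689 = 0.271349
Responsibility of Class 2: 0.0260689 / 0.271349 ≈ 0.0961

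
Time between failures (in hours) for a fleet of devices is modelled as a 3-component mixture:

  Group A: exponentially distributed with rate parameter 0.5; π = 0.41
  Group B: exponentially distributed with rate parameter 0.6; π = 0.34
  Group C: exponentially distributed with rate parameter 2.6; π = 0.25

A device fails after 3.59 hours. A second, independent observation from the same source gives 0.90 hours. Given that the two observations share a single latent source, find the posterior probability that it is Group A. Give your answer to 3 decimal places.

Posterior ∝ prior × likelihood, so P(k | x) ∝ w_k f_k(x); normalise over all components.
Since both observations come from the same component, the likelihood for component k is f_k(x₁)·f_k(x₂).
  p_A = [0.5·e^(−0.5·3.59) = 0.5·e^(−1.7950) = 0.0830637] × [0.318814] = 0.0264819
  p_B = [0.6·e^(−0.6·3.59) = 0.6·e^(−2.1540) = 0.0696115] × [0.349649] = 0.0243396
  p_C = [2.6·e^(−2.6·3.59) = 2.6·e^(−9.3340) = 0.000229757] × [0.250452] = 5.75431e-05
Prior × likelihood for each component:
  w_A·p_A = 0.41 × 0.0264819 = 0.0108576
  w_B·p_B = 0.34 × 0.0243396 = 0.00827546
  w_C·p_C = 0.25 × 5.75431e-05 = 1.43858e-05
Denominator: 0.0108576 + 0.00827546 + 1.43858e-05 = 0.0191474
Responsibility of Group A: 0.0108576 / 0.0191474 ≈ 0.567

0.567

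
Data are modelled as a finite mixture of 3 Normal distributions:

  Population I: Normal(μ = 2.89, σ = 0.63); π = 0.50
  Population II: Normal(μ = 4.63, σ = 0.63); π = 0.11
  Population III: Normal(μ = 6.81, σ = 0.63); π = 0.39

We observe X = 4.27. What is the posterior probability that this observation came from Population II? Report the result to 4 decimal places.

By Bayes' theorem, P(k | x) = π_k f_k(x) / Σ_j π_j f_j(x).
Evaluate each component's likelihood at the observed value:
  L_I = (1/(0.63·√(2π)))·exp(−(4.27−2.89)²/(2·0.63²)) = 0.633242·exp(-2.39909) = 0.0574985
  L_II = (1/(0.63·√(2π)))·exp(−(4.27−4.63)²/(2·0.63²)) = 0.633242·exp(-0.16327) = 0.537854
  L_III = (1/(0.63·√(2π)))·exp(−(4.27−6.81)²/(2·0.63²)) = 0.633242·exp(-8.12749) = 0.000187002
Prior × likelihood for each component:
  π_I·L_I = 0.50 × 0.0574985 = 0.0287493
  π_II·L_II = 0.11 × 0.537854 = 0.0591639
  π_III·L_III = 0.39 × 0.000187002 = 7.29308e-05
Denominator: 0.0287493 + 0.0591639 + 7.29308e-05 = 0.0879861
P(Population II | x) = 0.0591639 / 0.0879861 ≈ 0.6724

0.6724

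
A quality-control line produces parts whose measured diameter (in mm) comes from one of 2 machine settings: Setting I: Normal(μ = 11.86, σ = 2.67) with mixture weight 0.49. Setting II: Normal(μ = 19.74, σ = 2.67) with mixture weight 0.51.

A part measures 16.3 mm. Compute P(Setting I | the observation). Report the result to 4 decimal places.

0.3560

By Bayes' theorem, P(k | x) = π_k f_k(x) / Σ_j π_j f_j(x).
Evaluate each component's likelihood at the observed value:
  L_I = (1/(2.67·√(2π)))·exp(−(16.3−11.86)²/(2·2.67²)) = 0.149417·exp(-1.38265) = 0.0374904
  L_II = (1/(2.67·√(2π)))·exp(−(16.3−19.74)²/(2·2.67²)) = 0.149417·exp(-0.82997) = 0.0651547
Weight by the priors:
  π_I·L_I = 0.49 × 0.0374904 = 0.0183703
  π_II·L_II = 0.51 × 0.0651547 = 0.0332289
Marginal: 0.0183703 + 0.0332289 = 0.0515992
Responsibility of Setting I: 0.0183703 / 0.0515992 ≈ 0.3560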